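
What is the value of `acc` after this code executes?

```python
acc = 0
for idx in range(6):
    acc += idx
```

Let's trace through this code step by step.

Initialize: acc = 0
Entering loop: for idx in range(6):

After execution: acc = 15
15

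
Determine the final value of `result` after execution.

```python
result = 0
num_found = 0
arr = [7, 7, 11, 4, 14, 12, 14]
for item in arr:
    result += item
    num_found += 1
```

Let's trace through this code step by step.

Initialize: result = 0
Initialize: num_found = 0
Initialize: arr = [7, 7, 11, 4, 14, 12, 14]
Entering loop: for item in arr:

After execution: result = 69
69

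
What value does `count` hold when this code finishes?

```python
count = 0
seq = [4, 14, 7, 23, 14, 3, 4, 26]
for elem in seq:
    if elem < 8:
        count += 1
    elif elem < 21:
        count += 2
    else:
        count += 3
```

Let's trace through this code step by step.

Initialize: count = 0
Initialize: seq = [4, 14, 7, 23, 14, 3, 4, 26]
Entering loop: for elem in seq:

After execution: count = 14
14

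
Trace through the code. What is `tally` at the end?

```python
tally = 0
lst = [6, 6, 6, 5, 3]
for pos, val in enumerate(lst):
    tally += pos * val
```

Let's trace through this code step by step.

Initialize: tally = 0
Initialize: lst = [6, 6, 6, 5, 3]
Entering loop: for pos, val in enumerate(lst):

After execution: tally = 45
45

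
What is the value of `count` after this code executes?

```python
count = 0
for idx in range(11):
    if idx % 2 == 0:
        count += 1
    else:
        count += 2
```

Let's trace through this code step by step.

Initialize: count = 0
Entering loop: for idx in range(11):

After execution: count = 16
16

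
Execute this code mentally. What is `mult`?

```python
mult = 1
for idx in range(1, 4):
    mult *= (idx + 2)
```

Let's trace through this code step by step.

Initialize: mult = 1
Entering loop: for idx in range(1, 4):

After execution: mult = 60
60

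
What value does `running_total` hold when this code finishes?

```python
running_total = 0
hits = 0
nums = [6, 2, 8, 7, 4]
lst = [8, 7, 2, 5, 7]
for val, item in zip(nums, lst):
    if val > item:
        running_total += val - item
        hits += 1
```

Let's trace through this code step by step.

Initialize: running_total = 0
Initialize: hits = 0
Initialize: nums = [6, 2, 8, 7, 4]
Initialize: lst = [8, 7, 2, 5, 7]
Entering loop: for val, item in zip(nums, lst):

After execution: running_total = 8
8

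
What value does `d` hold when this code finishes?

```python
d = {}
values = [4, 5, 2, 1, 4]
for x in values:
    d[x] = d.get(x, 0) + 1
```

Let's trace through this code step by step.

Initialize: d = {}
Initialize: values = [4, 5, 2, 1, 4]
Entering loop: for x in values:

After execution: d = {4: 2, 5: 1, 2: 1, 1: 1}
{4: 2, 5: 1, 2: 1, 1: 1}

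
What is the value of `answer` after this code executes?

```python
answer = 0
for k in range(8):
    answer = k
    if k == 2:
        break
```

Let's trace through this code step by step.

Initialize: answer = 0
Entering loop: for k in range(8):

After execution: answer = 2
2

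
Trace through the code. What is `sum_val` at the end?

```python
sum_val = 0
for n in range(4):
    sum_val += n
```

Let's trace through this code step by step.

Initialize: sum_val = 0
Entering loop: for n in range(4):

After execution: sum_val = 6
6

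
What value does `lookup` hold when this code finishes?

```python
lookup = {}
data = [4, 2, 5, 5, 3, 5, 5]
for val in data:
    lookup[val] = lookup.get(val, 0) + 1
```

Let's trace through this code step by step.

Initialize: lookup = {}
Initialize: data = [4, 2, 5, 5, 3, 5, 5]
Entering loop: for val in data:

After execution: lookup = {4: 1, 2: 1, 5: 4, 3: 1}
{4: 1, 2: 1, 5: 4, 3: 1}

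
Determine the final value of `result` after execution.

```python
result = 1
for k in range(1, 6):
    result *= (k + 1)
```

Let's trace through this code step by step.

Initialize: result = 1
Entering loop: for k in range(1, 6):

After execution: result = 720
720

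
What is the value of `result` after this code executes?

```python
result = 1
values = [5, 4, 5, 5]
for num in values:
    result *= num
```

Let's trace through this code step by step.

Initialize: result = 1
Initialize: values = [5, 4, 5, 5]
Entering loop: for num in values:

After execution: result = 500
500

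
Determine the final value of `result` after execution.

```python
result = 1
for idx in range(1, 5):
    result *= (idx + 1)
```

Let's trace through this code step by step.

Initialize: result = 1
Entering loop: for idx in range(1, 5):

After execution: result = 120
120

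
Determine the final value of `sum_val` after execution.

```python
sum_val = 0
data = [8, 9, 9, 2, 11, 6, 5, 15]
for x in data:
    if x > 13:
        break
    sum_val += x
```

Let's trace through this code step by step.

Initialize: sum_val = 0
Initialize: data = [8, 9, 9, 2, 11, 6, 5, 15]
Entering loop: for x in data:

After execution: sum_val = 50
50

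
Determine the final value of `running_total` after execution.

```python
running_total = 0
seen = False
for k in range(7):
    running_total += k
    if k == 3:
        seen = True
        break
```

Let's trace through this code step by step.

Initialize: running_total = 0
Initialize: seen = False
Entering loop: for k in range(7):

After execution: running_total = 6
6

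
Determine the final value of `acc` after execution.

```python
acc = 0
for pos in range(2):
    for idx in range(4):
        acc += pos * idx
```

Let's trace through this code step by step.

Initialize: acc = 0
Entering loop: for pos in range(2):

After execution: acc = 6
6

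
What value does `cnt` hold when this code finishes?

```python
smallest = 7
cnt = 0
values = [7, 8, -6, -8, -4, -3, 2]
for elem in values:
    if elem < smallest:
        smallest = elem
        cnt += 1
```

Let's trace through this code step by step.

Initialize: smallest = 7
Initialize: cnt = 0
Initialize: values = [7, 8, -6, -8, -4, -3, 2]
Entering loop: for elem in values:

After execution: cnt = 2
2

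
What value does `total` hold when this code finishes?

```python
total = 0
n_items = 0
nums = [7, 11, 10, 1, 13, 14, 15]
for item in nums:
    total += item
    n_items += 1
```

Let's trace through this code step by step.

Initialize: total = 0
Initialize: n_items = 0
Initialize: nums = [7, 11, 10, 1, 13, 14, 15]
Entering loop: for item in nums:

After execution: total = 71
71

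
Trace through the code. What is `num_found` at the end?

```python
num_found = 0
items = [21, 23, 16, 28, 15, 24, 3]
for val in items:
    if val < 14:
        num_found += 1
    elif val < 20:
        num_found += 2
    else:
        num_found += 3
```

Let's trace through this code step by step.

Initialize: num_found = 0
Initialize: items = [21, 23, 16, 28, 15, 24, 3]
Entering loop: for val in items:

After execution: num_found = 17
17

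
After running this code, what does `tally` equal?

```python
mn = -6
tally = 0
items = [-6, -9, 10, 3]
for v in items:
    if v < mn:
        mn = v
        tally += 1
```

Let's trace through this code step by step.

Initialize: mn = -6
Initialize: tally = 0
Initialize: items = [-6, -9, 10, 3]
Entering loop: for v in items:

After execution: tally = 1
1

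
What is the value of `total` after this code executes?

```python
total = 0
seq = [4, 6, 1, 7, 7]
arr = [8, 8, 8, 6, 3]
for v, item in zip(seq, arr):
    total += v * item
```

Let's trace through this code step by step.

Initialize: total = 0
Initialize: seq = [4, 6, 1, 7, 7]
Initialize: arr = [8, 8, 8, 6, 3]
Entering loop: for v, item in zip(seq, arr):

After execution: total = 151
151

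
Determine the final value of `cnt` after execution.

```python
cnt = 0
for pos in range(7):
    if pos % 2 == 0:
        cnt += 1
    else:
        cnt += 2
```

Let's trace through this code step by step.

Initialize: cnt = 0
Entering loop: for pos in range(7):

After execution: cnt = 10
10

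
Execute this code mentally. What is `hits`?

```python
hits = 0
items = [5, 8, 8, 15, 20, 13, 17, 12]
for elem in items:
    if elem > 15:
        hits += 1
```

Let's trace through this code step by step.

Initialize: hits = 0
Initialize: items = [5, 8, 8, 15, 20, 13, 17, 12]
Entering loop: for elem in items:

After execution: hits = 2
2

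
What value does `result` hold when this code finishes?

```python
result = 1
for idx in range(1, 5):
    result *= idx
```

Let's trace through this code step by step.

Initialize: result = 1
Entering loop: for idx in range(1, 5):

After execution: result = 24
24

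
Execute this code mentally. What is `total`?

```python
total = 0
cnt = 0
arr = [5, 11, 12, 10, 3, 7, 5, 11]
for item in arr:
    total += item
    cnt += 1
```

Let's trace through this code step by step.

Initialize: total = 0
Initialize: cnt = 0
Initialize: arr = [5, 11, 12, 10, 3, 7, 5, 11]
Entering loop: for item in arr:

After execution: total = 64
64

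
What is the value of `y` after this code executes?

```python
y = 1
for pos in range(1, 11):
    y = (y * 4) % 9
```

Let's trace through this code step by step.

Initialize: y = 1
Entering loop: for pos in range(1, 11):

After execution: y = 4
4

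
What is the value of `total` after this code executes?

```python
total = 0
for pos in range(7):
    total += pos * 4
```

Let's trace through this code step by step.

Initialize: total = 0
Entering loop: for pos in range(7):

After execution: total = 84
84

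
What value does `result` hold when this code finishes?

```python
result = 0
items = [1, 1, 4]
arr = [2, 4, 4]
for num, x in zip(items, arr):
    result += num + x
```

Let's trace through this code step by step.

Initialize: result = 0
Initialize: items = [1, 1, 4]
Initialize: arr = [2, 4, 4]
Entering loop: for num, x in zip(items, arr):

After execution: result = 16
16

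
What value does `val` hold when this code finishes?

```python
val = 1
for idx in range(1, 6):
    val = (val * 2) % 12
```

Let's trace through this code step by step.

Initialize: val = 1
Entering loop: for idx in range(1, 6):

After execution: val = 8
8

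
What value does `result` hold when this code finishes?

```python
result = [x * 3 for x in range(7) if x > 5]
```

Let's trace through this code step by step.

Initialize: result = [x * 3 for x in range(7) if x > 5]

After execution: result = [18]
[18]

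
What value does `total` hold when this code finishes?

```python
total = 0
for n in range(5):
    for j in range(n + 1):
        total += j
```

Let's trace through this code step by step.

Initialize: total = 0
Entering loop: for n in range(5):

After execution: total = 20
20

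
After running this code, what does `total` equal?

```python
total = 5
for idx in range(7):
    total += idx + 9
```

Let's trace through this code step by step.

Initialize: total = 5
Entering loop: for idx in range(7):

After execution: total = 89
89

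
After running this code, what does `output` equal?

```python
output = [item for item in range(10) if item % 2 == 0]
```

Let's trace through this code step by step.

Initialize: output = [item for item in range(10) if item % 2 == 0]

After execution: output = [0, 2, 4, 6, 8]
[0, 2, 4, 6, 8]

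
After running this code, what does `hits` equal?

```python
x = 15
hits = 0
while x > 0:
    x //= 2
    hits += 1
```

Let's trace through this code step by step.

Initialize: x = 15
Initialize: hits = 0
Entering loop: while x > 0:

After execution: hits = 4
4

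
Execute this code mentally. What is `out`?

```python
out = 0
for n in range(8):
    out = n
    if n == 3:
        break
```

Let's trace through this code step by step.

Initialize: out = 0
Entering loop: for n in range(8):

After execution: out = 3
3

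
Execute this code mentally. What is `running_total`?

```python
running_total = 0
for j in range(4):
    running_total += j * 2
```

Let's trace through this code step by step.

Initialize: running_total = 0
Entering loop: for j in range(4):

After execution: running_total = 12
12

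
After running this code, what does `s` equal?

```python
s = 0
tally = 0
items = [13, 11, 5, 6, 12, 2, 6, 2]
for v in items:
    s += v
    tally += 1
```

Let's trace through this code step by step.

Initialize: s = 0
Initialize: tally = 0
Initialize: items = [13, 11, 5, 6, 12, 2, 6, 2]
Entering loop: for v in items:

After execution: s = 57
57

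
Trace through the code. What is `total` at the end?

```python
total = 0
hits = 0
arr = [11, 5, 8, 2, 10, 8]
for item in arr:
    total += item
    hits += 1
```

Let's trace through this code step by step.

Initialize: total = 0
Initialize: hits = 0
Initialize: arr = [11, 5, 8, 2, 10, 8]
Entering loop: for item in arr:

After execution: total = 44
44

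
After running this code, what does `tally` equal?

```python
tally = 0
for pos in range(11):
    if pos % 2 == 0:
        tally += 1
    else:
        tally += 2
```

Let's trace through this code step by step.

Initialize: tally = 0
Entering loop: for pos in range(11):

After execution: tally = 16
16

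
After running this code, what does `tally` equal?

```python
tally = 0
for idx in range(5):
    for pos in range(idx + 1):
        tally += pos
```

Let's trace through this code step by step.

Initialize: tally = 0
Entering loop: for idx in range(5):

After execution: tally = 20
20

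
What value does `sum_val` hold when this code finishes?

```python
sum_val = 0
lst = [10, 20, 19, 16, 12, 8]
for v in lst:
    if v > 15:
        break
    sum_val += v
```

Let's trace through this code step by step.

Initialize: sum_val = 0
Initialize: lst = [10, 20, 19, 16, 12, 8]
Entering loop: for v in lst:

After execution: sum_val = 10
10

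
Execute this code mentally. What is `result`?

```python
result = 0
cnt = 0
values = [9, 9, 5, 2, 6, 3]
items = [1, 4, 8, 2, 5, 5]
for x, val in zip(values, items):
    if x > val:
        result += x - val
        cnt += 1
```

Let's trace through this code step by step.

Initialize: result = 0
Initialize: cnt = 0
Initialize: values = [9, 9, 5, 2, 6, 3]
Initialize: items = [1, 4, 8, 2, 5, 5]
Entering loop: for x, val in zip(values, items):

After execution: result = 14
14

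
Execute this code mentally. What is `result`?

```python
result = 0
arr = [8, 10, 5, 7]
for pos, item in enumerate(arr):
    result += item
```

Let's trace through this code step by step.

Initialize: result = 0
Initialize: arr = [8, 10, 5, 7]
Entering loop: for pos, item in enumerate(arr):

After execution: result = 30
30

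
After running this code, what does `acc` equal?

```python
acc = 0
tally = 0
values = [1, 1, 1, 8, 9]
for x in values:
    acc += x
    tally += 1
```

Let's trace through this code step by step.

Initialize: acc = 0
Initialize: tally = 0
Initialize: values = [1, 1, 1, 8, 9]
Entering loop: for x in values:

After execution: acc = 20
20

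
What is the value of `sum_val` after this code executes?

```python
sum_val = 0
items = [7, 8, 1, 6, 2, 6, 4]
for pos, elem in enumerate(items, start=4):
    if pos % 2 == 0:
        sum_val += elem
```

Let's trace through this code step by step.

Initialize: sum_val = 0
Initialize: items = [7, 8, 1, 6, 2, 6, 4]
Entering loop: for pos, elem in enumerate(items, start=4):

After execution: sum_val = 14
14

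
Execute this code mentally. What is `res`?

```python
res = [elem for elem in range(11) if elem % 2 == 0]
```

Let's trace through this code step by step.

Initialize: res = [elem for elem in range(11) if elem % 2 == 0]

After execution: res = [0, 2, 4, 6, 8, 10]
[0, 2, 4, 6, 8, 10]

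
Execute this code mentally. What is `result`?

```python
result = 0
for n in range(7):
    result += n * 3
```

Let's trace through this code step by step.

Initialize: result = 0
Entering loop: for n in range(7):

After execution: result = 63
63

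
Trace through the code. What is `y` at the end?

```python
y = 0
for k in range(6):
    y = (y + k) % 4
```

Let's trace through this code step by step.

Initialize: y = 0
Entering loop: for k in range(6):

After execution: y = 3
3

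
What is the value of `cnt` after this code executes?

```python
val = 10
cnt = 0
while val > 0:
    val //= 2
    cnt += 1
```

Let's trace through this code step by step.

Initialize: val = 10
Initialize: cnt = 0
Entering loop: while val > 0:

After execution: cnt = 4
4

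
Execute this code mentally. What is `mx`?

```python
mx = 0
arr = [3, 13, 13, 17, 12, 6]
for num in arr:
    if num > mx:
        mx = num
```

Let's trace through this code step by step.

Initialize: mx = 0
Initialize: arr = [3, 13, 13, 17, 12, 6]
Entering loop: for num in arr:

After execution: mx = 17
17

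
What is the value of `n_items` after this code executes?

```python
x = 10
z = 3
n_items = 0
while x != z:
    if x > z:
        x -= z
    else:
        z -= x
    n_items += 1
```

Let's trace through this code step by step.

Initialize: x = 10
Initialize: z = 3
Initialize: n_items = 0
Entering loop: while x != z:

After execution: n_items = 5
5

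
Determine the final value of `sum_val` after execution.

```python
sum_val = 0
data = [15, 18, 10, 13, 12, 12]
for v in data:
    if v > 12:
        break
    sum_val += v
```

Let's trace through this code step by step.

Initialize: sum_val = 0
Initialize: data = [15, 18, 10, 13, 12, 12]
Entering loop: for v in data:

After execution: sum_val = 0
0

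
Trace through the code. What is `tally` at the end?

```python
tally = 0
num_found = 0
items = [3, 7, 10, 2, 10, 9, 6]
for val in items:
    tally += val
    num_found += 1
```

Let's trace through this code step by step.

Initialize: tally = 0
Initialize: num_found = 0
Initialize: items = [3, 7, 10, 2, 10, 9, 6]
Entering loop: for val in items:

After execution: tally = 47
47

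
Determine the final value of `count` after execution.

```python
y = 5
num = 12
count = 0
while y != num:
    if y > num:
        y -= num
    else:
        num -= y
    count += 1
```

Let's trace through this code step by step.

Initialize: y = 5
Initialize: num = 12
Initialize: count = 0
Entering loop: while y != num:

After execution: count = 5
5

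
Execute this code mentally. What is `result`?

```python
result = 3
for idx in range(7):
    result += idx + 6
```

Let's trace through this code step by step.

Initialize: result = 3
Entering loop: for idx in range(7):

After execution: result = 66
66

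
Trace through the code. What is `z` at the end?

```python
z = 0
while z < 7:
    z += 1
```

Let's trace through this code step by step.

Initialize: z = 0
Entering loop: while z < 7:

After execution: z = 7
7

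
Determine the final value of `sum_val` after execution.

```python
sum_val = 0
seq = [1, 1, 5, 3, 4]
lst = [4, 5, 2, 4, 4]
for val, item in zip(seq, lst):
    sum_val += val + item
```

Let's trace through this code step by step.

Initialize: sum_val = 0
Initialize: seq = [1, 1, 5, 3, 4]
Initialize: lst = [4, 5, 2, 4, 4]
Entering loop: for val, item in zip(seq, lst):

After execution: sum_val = 33
33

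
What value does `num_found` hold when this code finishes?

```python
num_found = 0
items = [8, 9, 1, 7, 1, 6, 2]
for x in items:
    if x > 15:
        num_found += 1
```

Let's trace through this code step by step.

Initialize: num_found = 0
Initialize: items = [8, 9, 1, 7, 1, 6, 2]
Entering loop: for x in items:

After execution: num_found = 0
0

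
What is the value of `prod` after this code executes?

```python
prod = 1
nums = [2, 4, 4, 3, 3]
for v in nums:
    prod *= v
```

Let's trace through this code step by step.

Initialize: prod = 1
Initialize: nums = [2, 4, 4, 3, 3]
Entering loop: for v in nums:

After execution: prod = 288
288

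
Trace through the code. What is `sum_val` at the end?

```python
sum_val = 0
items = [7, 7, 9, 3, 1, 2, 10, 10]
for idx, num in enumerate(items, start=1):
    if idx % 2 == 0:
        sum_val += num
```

Let's trace through this code step by step.

Initialize: sum_val = 0
Initialize: items = [7, 7, 9, 3, 1, 2, 10, 10]
Entering loop: for idx, num in enumerate(items, start=1):

After execution: sum_val = 22
22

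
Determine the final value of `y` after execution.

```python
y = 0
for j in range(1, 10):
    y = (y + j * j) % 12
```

Let's trace through this code step by step.

Initialize: y = 0
Entering loop: for j in range(1, 10):

After execution: y = 9
9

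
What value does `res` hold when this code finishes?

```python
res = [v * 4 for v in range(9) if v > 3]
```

Let's trace through this code step by step.

Initialize: res = [v * 4 for v in range(9) if v > 3]

After execution: res = [16, 20, 24, 28, 32]
[16, 20, 24, 28, 32]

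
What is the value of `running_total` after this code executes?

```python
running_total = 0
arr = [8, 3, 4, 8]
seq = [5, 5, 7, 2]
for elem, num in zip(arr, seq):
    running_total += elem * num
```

Let's trace through this code step by step.

Initialize: running_total = 0
Initialize: arr = [8, 3, 4, 8]
Initialize: seq = [5, 5, 7, 2]
Entering loop: for elem, num in zip(arr, seq):

After execution: running_total = 99
99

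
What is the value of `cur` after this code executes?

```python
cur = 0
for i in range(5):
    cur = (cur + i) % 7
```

Let's trace through this code step by step.

Initialize: cur = 0
Entering loop: for i in range(5):

After execution: cur = 3
3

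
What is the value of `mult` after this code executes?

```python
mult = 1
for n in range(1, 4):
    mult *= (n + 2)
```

Let's trace through this code step by step.

Initialize: mult = 1
Entering loop: for n in range(1, 4):

After execution: mult = 60
60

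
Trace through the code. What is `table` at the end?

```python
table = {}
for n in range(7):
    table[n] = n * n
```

Let's trace through this code step by step.

Initialize: table = {}
Entering loop: for n in range(7):

After execution: table = {0: 0, 1: 1, 2: 4, 3: 9, 4: 16, 5: 25, 6: 36}
{0: 0, 1: 1, 2: 4, 3: 9, 4: 16, 5: 25, 6: 36}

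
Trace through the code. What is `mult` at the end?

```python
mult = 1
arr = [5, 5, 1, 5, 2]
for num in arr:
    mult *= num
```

Let's trace through this code step by step.

Initialize: mult = 1
Initialize: arr = [5, 5, 1, 5, 2]
Entering loop: for num in arr:

After execution: mult = 250
250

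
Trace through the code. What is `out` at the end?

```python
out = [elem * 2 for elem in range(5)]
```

Let's trace through this code step by step.

Initialize: out = [elem * 2 for elem in range(5)]

After execution: out = [0, 2, 4, 6, 8]
[0, 2, 4, 6, 8]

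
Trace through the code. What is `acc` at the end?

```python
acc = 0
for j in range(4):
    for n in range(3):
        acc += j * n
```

Let's trace through this code step by step.

Initialize: acc = 0
Entering loop: for j in range(4):

After execution: acc = 18
18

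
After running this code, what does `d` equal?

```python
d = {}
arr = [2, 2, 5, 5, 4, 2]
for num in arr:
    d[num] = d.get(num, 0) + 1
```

Let's trace through this code step by step.

Initialize: d = {}
Initialize: arr = [2, 2, 5, 5, 4, 2]
Entering loop: for num in arr:

After execution: d = {2: 3, 5: 2, 4: 1}
{2: 3, 5: 2, 4: 1}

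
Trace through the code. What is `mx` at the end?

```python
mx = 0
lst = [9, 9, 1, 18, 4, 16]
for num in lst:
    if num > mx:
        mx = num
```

Let's trace through this code step by step.

Initialize: mx = 0
Initialize: lst = [9, 9, 1, 18, 4, 16]
Entering loop: for num in lst:

After execution: mx = 18
18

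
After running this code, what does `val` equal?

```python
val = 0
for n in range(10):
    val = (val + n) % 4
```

Let's trace through this code step by step.

Initialize: val = 0
Entering loop: for n in range(10):

After execution: val = 1
1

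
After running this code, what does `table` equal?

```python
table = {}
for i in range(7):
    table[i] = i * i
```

Let's trace through this code step by step.

Initialize: table = {}
Entering loop: for i in range(7):

After execution: table = {0: 0, 1: 1, 2: 4, 3: 9, 4: 16, 5: 25, 6: 36}
{0: 0, 1: 1, 2: 4, 3: 9, 4: 16, 5: 25, 6: 36}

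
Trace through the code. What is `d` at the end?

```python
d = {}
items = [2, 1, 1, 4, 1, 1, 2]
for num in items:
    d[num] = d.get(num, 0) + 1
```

Let's trace through this code step by step.

Initialize: d = {}
Initialize: items = [2, 1, 1, 4, 1, 1, 2]
Entering loop: for num in items:

After execution: d = {2: 2, 1: 4, 4: 1}
{2: 2, 1: 4, 4: 1}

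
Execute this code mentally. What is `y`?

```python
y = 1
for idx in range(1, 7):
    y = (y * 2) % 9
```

Let's trace through this code step by step.

Initialize: y = 1
Entering loop: for idx in range(1, 7):

After execution: y = 1
1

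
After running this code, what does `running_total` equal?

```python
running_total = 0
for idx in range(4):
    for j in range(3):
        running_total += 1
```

Let's trace through this code step by step.

Initialize: running_total = 0
Entering loop: for idx in range(4):

After execution: running_total = 12
12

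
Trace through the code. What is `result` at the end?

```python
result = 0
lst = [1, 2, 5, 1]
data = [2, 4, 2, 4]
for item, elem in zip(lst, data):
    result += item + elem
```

Let's trace through this code step by step.

Initialize: result = 0
Initialize: lst = [1, 2, 5, 1]
Initialize: data = [2, 4, 2, 4]
Entering loop: for item, elem in zip(lst, data):

After execution: result = 21
21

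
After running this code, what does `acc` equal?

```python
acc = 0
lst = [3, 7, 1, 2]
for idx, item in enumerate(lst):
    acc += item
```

Let's trace through this code step by step.

Initialize: acc = 0
Initialize: lst = [3, 7, 1, 2]
Entering loop: for idx, item in enumerate(lst):

After execution: acc = 13
13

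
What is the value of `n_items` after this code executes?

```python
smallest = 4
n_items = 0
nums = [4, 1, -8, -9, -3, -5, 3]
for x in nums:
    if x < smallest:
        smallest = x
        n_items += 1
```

Let's trace through this code step by step.

Initialize: smallest = 4
Initialize: n_items = 0
Initialize: nums = [4, 1, -8, -9, -3, -5, 3]
Entering loop: for x in nums:

After execution: n_items = 3
3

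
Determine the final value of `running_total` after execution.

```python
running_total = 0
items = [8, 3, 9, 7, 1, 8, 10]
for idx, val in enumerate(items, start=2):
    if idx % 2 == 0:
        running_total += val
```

Let's trace through this code step by step.

Initialize: running_total = 0
Initialize: items = [8, 3, 9, 7, 1, 8, 10]
Entering loop: for idx, val in enumerate(items, start=2):

After execution: running_total = 28
28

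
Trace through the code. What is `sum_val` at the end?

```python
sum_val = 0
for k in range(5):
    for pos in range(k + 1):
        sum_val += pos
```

Let's trace through this code step by step.

Initialize: sum_val = 0
Entering loop: for k in range(5):

After execution: sum_val = 20
20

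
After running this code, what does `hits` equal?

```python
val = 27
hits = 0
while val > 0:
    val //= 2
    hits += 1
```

Let's trace through this code step by step.

Initialize: val = 27
Initialize: hits = 0
Entering loop: while val > 0:

After execution: hits = 5
5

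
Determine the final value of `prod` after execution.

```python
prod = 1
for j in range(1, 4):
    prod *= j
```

Let's trace through this code step by step.

Initialize: prod = 1
Entering loop: for j in range(1, 4):

After execution: prod = 6
6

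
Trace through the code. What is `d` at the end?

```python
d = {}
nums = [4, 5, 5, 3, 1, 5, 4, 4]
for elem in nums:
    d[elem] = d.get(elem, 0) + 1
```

Let's trace through this code step by step.

Initialize: d = {}
Initialize: nums = [4, 5, 5, 3, 1, 5, 4, 4]
Entering loop: for elem in nums:

After execution: d = {4: 3, 5: 3, 3: 1, 1: 1}
{4: 3, 5: 3, 3: 1, 1: 1}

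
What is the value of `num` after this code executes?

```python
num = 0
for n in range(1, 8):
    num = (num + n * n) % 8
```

Let's trace through this code step by step.

Initialize: num = 0
Entering loop: for n in range(1, 8):

After execution: num = 4
4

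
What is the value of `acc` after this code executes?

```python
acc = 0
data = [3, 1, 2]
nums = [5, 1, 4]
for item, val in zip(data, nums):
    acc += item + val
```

Let's trace through this code step by step.

Initialize: acc = 0
Initialize: data = [3, 1, 2]
Initialize: nums = [5, 1, 4]
Entering loop: for item, val in zip(data, nums):

After execution: acc = 16
16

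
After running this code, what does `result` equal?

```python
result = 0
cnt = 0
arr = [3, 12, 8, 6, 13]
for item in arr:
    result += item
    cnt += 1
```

Let's trace through this code step by step.

Initialize: result = 0
Initialize: cnt = 0
Initialize: arr = [3, 12, 8, 6, 13]
Entering loop: for item in arr:

After execution: result = 42
42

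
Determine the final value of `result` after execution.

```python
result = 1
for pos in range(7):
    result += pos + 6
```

Let's trace through this code step by step.

Initialize: result = 1
Entering loop: for pos in range(7):

After execution: result = 64
64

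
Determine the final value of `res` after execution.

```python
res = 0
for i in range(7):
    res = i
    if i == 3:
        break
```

Let's trace through this code step by step.

Initialize: res = 0
Entering loop: for i in range(7):

After execution: res = 3
3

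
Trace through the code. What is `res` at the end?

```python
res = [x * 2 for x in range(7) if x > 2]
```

Let's trace through this code step by step.

Initialize: res = [x * 2 for x in range(7) if x > 2]

After execution: res = [6, 8, 10, 12]
[6, 8, 10, 12]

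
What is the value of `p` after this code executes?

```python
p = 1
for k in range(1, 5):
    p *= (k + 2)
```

Let's trace through this code step by step.

Initialize: p = 1
Entering loop: for k in range(1, 5):

After execution: p = 360
360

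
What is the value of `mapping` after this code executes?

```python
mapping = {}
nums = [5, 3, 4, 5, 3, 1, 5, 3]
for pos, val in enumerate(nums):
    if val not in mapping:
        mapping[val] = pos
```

Let's trace through this code step by step.

Initialize: mapping = {}
Initialize: nums = [5, 3, 4, 5, 3, 1, 5, 3]
Entering loop: for pos, val in enumerate(nums):

After execution: mapping = {5: 0, 3: 1, 4: 2, 1: 5}
{5: 0, 3: 1, 4: 2, 1: 5}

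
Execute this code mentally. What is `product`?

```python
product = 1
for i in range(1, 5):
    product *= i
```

Let's trace through this code step by step.

Initialize: product = 1
Entering loop: for i in range(1, 5):

After execution: product = 24
24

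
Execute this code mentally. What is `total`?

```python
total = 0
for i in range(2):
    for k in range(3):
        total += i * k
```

Let's trace through this code step by step.

Initialize: total = 0
Entering loop: for i in range(2):

After execution: total = 3
3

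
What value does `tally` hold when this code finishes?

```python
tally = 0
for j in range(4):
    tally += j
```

Let's trace through this code step by step.

Initialize: tally = 0
Entering loop: for j in range(4):

After execution: tally = 6
6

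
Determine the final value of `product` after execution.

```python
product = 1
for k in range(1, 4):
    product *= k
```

Let's trace through this code step by step.

Initialize: product = 1
Entering loop: for k in range(1, 4):

After execution: product = 6
6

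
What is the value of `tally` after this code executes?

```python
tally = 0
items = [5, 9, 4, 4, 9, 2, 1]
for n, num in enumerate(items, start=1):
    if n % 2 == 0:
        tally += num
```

Let's trace through this code step by step.

Initialize: tally = 0
Initialize: items = [5, 9, 4, 4, 9, 2, 1]
Entering loop: for n, num in enumerate(items, start=1):

After execution: tally = 15
15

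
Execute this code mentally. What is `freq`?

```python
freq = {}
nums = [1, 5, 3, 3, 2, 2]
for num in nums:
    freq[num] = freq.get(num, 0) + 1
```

Let's trace through this code step by step.

Initialize: freq = {}
Initialize: nums = [1, 5, 3, 3, 2, 2]
Entering loop: for num in nums:

After execution: freq = {1: 1, 5: 1, 3: 2, 2: 2}
{1: 1, 5: 1, 3: 2, 2: 2}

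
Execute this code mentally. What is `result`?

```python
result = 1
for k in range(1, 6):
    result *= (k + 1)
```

Let's trace through this code step by step.

Initialize: result = 1
Entering loop: for k in range(1, 6):

After execution: result = 720
720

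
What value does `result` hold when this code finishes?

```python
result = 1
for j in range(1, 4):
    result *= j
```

Let's trace through this code step by step.

Initialize: result = 1
Entering loop: for j in range(1, 4):

After execution: result = 6
6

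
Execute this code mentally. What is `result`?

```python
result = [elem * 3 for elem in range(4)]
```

Let's trace through this code step by step.

Initialize: result = [elem * 3 for elem in range(4)]

After execution: result = [0, 3, 6, 9]
[0, 3, 6, 9]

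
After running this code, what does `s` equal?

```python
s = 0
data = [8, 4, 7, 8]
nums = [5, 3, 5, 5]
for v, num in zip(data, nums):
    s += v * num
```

Let's trace through this code step by step.

Initialize: s = 0
Initialize: data = [8, 4, 7, 8]
Initialize: nums = [5, 3, 5, 5]
Entering loop: for v, num in zip(data, nums):

After execution: s = 127
127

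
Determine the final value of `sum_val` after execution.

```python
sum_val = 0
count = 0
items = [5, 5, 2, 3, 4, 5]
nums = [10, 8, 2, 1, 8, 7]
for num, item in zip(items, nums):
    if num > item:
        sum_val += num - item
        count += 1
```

Let's trace through this code step by step.

Initialize: sum_val = 0
Initialize: count = 0
Initialize: items = [5, 5, 2, 3, 4, 5]
Initialize: nums = [10, 8, 2, 1, 8, 7]
Entering loop: for num, item in zip(items, nums):

After execution: sum_val = 2
2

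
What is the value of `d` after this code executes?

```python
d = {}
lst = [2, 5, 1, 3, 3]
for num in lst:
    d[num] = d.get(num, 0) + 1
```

Let's trace through this code step by step.

Initialize: d = {}
Initialize: lst = [2, 5, 1, 3, 3]
Entering loop: for num in lst:

After execution: d = {2: 1, 5: 1, 1: 1, 3: 2}
{2: 1, 5: 1, 1: 1, 3: 2}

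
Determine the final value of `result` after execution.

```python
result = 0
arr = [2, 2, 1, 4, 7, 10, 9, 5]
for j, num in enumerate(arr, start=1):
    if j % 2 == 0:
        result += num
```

Let's trace through this code step by step.

Initialize: result = 0
Initialize: arr = [2, 2, 1, 4, 7, 10, 9, 5]
Entering loop: for j, num in enumerate(arr, start=1):

After execution: result = 21
21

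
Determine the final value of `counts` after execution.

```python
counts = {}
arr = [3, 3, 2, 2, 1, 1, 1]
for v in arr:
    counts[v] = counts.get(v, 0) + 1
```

Let's trace through this code step by step.

Initialize: counts = {}
Initialize: arr = [3, 3, 2, 2, 1, 1, 1]
Entering loop: for v in arr:

After execution: counts = {3: 2, 2: 2, 1: 3}
{3: 2, 2: 2, 1: 3}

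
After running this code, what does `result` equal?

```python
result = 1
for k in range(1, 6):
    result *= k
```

Let's trace through this code step by step.

Initialize: result = 1
Entering loop: for k in range(1, 6):

After execution: result = 120
120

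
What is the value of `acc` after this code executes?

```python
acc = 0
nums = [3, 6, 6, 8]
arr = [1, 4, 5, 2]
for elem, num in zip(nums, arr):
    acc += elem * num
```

Let's trace through this code step by step.

Initialize: acc = 0
Initialize: nums = [3, 6, 6, 8]
Initialize: arr = [1, 4, 5, 2]
Entering loop: for elem, num in zip(nums, arr):

After execution: acc = 73
73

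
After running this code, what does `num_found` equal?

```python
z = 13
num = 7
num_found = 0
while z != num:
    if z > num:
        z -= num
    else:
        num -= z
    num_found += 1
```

Let's trace through this code step by step.

Initialize: z = 13
Initialize: num = 7
Initialize: num_found = 0
Entering loop: while z != num:

After execution: num_found = 7
7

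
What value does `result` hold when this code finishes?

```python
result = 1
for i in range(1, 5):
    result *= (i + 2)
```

Let's trace through this code step by step.

Initialize: result = 1
Entering loop: for i in range(1, 5):

After execution: result = 360
360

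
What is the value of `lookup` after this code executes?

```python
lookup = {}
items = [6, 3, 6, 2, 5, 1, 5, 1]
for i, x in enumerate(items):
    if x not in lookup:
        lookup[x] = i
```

Let's trace through this code step by step.

Initialize: lookup = {}
Initialize: items = [6, 3, 6, 2, 5, 1, 5, 1]
Entering loop: for i, x in enumerate(items):

After execution: lookup = {6: 0, 3: 1, 2: 3, 5: 4, 1: 5}
{6: 0, 3: 1, 2: 3, 5: 4, 1: 5}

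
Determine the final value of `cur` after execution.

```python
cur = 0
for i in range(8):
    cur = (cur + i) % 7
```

Let's trace through this code step by step.

Initialize: cur = 0
Entering loop: for i in range(8):

After execution: cur = 0
0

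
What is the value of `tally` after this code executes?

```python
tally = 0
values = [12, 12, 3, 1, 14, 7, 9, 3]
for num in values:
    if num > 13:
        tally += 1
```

Let's trace through this code step by step.

Initialize: tally = 0
Initialize: values = [12, 12, 3, 1, 14, 7, 9, 3]
Entering loop: for num in values:

After execution: tally = 1
1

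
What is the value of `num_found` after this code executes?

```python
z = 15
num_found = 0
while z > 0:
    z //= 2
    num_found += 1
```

Let's trace through this code step by step.

Initialize: z = 15
Initialize: num_found = 0
Entering loop: while z > 0:

After execution: num_found = 4
4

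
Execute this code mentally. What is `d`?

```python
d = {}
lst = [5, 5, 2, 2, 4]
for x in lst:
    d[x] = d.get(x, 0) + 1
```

Let's trace through this code step by step.

Initialize: d = {}
Initialize: lst = [5, 5, 2, 2, 4]
Entering loop: for x in lst:

After execution: d = {5: 2, 2: 2, 4: 1}
{5: 2, 2: 2, 4: 1}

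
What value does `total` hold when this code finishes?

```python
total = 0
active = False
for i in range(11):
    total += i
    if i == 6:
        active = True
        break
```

Let's trace through this code step by step.

Initialize: total = 0
Initialize: active = False
Entering loop: for i in range(11):

After execution: total = 21
21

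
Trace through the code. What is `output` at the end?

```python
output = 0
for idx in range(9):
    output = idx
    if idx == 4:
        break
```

Let's trace through this code step by step.

Initialize: output = 0
Entering loop: for idx in range(9):

After execution: output = 4
4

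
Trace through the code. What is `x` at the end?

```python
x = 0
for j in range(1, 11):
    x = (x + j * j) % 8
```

Let's trace through this code step by step.

Initialize: x = 0
Entering loop: for j in range(1, 11):

After execution: x = 1
1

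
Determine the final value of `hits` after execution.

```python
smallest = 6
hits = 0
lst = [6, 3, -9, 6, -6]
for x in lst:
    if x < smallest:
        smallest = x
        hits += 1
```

Let's trace through this code step by step.

Initialize: smallest = 6
Initialize: hits = 0
Initialize: lst = [6, 3, -9, 6, -6]
Entering loop: for x in lst:

After execution: hits = 2
2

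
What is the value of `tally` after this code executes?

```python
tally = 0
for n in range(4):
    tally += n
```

Let's trace through this code step by step.

Initialize: tally = 0
Entering loop: for n in range(4):

After execution: tally = 6
6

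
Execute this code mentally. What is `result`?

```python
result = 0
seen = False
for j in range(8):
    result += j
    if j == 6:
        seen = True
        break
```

Let's trace through this code step by step.

Initialize: result = 0
Initialize: seen = False
Entering loop: for j in range(8):

After execution: result = 21
21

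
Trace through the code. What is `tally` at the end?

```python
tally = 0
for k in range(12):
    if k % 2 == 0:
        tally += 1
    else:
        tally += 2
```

Let's trace through this code step by step.

Initialize: tally = 0
Entering loop: for k in range(12):

After execution: tally = 18
18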